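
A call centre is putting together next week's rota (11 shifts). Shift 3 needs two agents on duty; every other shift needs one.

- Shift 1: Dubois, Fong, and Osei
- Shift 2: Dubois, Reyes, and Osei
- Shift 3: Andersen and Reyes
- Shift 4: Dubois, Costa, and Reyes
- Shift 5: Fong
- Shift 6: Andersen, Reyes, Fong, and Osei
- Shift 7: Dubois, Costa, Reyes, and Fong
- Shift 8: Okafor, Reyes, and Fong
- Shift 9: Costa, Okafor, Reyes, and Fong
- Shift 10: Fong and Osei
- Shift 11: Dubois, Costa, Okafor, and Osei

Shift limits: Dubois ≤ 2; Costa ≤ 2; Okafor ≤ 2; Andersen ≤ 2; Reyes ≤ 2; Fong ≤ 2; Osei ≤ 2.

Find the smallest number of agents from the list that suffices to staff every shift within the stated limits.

12 slots to fill and no one can take more than 2, so at least ⌈12/2⌉ = 6 agents are needed.
Dubois, Costa, Okafor, Andersen, Reyes, and Fong alone can cover everything: Shift 1→Dubois, Shift 2→Dubois, Shift 3→Andersen+Reyes, Shift 4→Costa, Shift 5→Fong, Shift 6→Andersen, Shift 7→Reyes, Shift 8→Okafor, Shift 9→Okafor, Shift 10→Fong, Shift 11→Costa.

6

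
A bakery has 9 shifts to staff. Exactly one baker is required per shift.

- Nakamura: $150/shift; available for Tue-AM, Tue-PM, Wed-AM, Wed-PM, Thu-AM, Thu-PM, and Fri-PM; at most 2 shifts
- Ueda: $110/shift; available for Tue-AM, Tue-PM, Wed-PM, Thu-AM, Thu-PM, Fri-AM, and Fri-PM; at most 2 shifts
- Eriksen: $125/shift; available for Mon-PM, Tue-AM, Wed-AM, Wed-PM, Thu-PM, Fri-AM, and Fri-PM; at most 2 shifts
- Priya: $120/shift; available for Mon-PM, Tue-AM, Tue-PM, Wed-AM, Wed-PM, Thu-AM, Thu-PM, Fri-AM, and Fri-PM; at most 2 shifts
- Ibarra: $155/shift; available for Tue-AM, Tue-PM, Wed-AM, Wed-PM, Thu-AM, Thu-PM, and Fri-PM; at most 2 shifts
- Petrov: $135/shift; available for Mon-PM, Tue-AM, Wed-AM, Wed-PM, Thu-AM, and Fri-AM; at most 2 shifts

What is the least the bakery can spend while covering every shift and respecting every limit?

$1130

Picking the cheapest available baker for each shift independently would cost $1010, but that ignores the shift limits.
An optimal schedule: Mon-PM→Priya, Tue-AM→Petrov, Tue-PM→Ueda, Wed-AM→Priya, Wed-PM→Nakamura, Thu-AM→Petrov, Thu-PM→Eriksen, Fri-AM→Ueda, Fri-PM→Eriksen.
Total: 120 + 135 + 110 + 120 + 150 + 135 + 125 + 110 + 125 = $1130.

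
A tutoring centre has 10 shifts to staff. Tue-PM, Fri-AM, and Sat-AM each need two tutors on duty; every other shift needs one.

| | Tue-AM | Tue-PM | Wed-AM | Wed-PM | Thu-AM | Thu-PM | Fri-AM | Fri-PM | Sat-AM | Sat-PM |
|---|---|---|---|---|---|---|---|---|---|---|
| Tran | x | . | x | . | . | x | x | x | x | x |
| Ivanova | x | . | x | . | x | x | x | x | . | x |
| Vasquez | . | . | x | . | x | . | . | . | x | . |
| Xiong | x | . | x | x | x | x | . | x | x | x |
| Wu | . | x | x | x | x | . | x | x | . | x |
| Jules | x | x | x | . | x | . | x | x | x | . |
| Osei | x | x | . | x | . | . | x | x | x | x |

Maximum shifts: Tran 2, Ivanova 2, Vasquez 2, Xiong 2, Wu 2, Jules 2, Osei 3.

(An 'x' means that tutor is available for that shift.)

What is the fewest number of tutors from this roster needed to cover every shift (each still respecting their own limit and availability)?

13 slots to fill and no one can take more than 3, so at least ⌈13/3⌉ = 5 tutors are needed.
Any 5 tutors together have capacity at most 3+2+2+2+2 = 11 < 13 slots, so 5 can never suffice.
Tran, Ivanova, Vasquez, Xiong, Wu, and Osei alone can cover everything: Tue-AM→Tran, Tue-PM→Wu+Osei, Wed-AM→Vasquez, Wed-PM→Xiong, Thu-AM→Ivanova, Thu-PM→Tran, Fri-AM→Wu+Osei, Fri-PM→Ivanova, Sat-AM→Vasquez+Osei, Sat-PM→Xiong.

6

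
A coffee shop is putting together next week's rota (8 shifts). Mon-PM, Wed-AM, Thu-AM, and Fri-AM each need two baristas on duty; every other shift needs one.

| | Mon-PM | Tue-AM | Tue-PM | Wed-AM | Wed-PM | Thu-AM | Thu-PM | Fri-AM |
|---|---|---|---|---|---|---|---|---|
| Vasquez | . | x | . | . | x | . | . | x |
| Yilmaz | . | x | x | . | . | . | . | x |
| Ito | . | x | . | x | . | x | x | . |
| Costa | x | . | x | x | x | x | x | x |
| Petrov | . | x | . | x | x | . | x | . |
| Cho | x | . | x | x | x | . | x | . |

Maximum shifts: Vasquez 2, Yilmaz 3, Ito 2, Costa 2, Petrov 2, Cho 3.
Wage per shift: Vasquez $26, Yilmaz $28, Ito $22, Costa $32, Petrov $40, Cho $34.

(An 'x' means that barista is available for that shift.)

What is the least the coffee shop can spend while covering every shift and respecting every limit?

$346

Mon-PM can only be covered by Costa and Cho, so that assignment is forced.
Thu-AM can only be covered by Ito and Costa, so that assignment is forced.
Picking the cheapest available barista for each shift independently would cost $326, but that ignores the shift limits.
An optimal schedule: Mon-PM→Costa+Cho, Tue-AM→Yilmaz, Tue-PM→Yilmaz, Wed-AM→Ito+Cho, Wed-PM→Vasquez, Thu-AM→Ito+Costa, Thu-PM→Cho, Fri-AM→Vasquez+Yilmaz.
Total: 32 + 34 + 28 + 28 + 22 + 34 + 26 + 22 + 32 + 34 + 26 + 28 = $346.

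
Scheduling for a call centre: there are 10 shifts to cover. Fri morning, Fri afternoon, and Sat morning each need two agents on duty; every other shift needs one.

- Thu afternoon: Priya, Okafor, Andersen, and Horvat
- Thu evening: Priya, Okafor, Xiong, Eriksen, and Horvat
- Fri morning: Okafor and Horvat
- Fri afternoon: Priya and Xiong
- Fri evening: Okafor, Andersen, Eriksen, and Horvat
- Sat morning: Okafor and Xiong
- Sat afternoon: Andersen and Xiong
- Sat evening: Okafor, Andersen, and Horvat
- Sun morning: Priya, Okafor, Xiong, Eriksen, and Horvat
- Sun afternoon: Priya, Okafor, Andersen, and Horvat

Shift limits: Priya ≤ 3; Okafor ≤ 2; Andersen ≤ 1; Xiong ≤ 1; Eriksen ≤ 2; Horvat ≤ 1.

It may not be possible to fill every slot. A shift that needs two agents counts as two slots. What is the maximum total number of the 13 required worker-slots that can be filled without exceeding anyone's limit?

10

Total capacity across all agents is 3+2+1+1+2+1 = 10, and 13 slots are needed, so at most 10 can be filled.
An assignment achieving 10: Thu afternoon→Priya, Thu evening→Eriksen, Fri morning→Okafor+Horvat, Fri afternoon→Priya+Xiong, Fri evening→Eriksen, Sat morning→Okafor, Sat afternoon→Andersen, Sun afternoon→Priya.
Loads: Priya 3/3, Okafor 2/2, Andersen 1/1, Xiong 1/1, Eriksen 2/2, Horvat 1/1.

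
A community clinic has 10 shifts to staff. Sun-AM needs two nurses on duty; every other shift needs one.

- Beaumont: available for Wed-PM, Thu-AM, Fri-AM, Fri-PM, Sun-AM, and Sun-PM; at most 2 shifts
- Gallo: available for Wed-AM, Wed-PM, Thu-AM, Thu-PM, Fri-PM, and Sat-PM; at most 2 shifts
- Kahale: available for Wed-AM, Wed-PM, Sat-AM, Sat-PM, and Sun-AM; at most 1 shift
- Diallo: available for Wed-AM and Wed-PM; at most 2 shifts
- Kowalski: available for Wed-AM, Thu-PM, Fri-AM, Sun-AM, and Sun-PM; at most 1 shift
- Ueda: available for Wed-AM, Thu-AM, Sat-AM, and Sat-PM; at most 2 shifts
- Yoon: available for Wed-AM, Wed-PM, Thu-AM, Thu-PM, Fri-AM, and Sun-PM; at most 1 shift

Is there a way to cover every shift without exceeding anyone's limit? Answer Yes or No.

One valid schedule: Wed-AM→Diallo, Wed-PM→Diallo, Thu-AM→Ueda, Thu-PM→Gallo, Fri-AM→Beaumont, Fri-PM→Beaumont, Sat-AM→Ueda, Sat-PM→Gallo, Sun-AM→Kahale+Kowalski, Sun-PM→Yoon.
Loads: Beaumont 2/2, Gallo 2/2, Kahale 1/1, Diallo 2/2, Kowalski 1/1, Ueda 2/2, Yoon 1/1 — all within limits.

Yes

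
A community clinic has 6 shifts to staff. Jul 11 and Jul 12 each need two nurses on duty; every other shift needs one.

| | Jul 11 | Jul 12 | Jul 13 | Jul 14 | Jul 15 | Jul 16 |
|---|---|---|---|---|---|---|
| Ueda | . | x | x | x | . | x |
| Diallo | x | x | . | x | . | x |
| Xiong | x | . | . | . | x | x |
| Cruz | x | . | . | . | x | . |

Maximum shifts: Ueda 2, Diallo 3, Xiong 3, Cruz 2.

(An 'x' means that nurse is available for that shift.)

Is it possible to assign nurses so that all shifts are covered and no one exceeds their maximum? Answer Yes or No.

Yes

Jul 12 can only be covered by Ueda and Diallo, so that assignment is forced.
Jul 13 can only be covered by Ueda, so that assignment is forced.
One valid schedule: Jul 11→Diallo+Xiong, Jul 12→Ueda+Diallo, Jul 13→Ueda, Jul 14→Diallo, Jul 15→Xiong, Jul 16→Xiong.
Loads: Ueda 2/2, Diallo 3/3, Xiong 3/3, Cruz 0/2 — all within limits.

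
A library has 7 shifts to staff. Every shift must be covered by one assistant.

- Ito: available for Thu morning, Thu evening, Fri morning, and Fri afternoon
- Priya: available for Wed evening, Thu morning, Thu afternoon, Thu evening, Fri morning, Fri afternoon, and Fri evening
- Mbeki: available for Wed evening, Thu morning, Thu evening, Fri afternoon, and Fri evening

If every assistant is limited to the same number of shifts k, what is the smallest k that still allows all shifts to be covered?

With 3 assistants and 7 worker-slots to fill, someone must work at least ⌈7/3⌉ = 3 shifts, so k ≥ 3.
k = 3 works: Wed evening→Priya, Thu morning→Ito, Thu afternoon→Priya, Thu evening→Ito, Fri morning→Ito, Fri afternoon→Mbeki, Fri evening→Priya.
Loads: Ito 3, Priya 3, Mbeki 1 — all ≤ 3.

3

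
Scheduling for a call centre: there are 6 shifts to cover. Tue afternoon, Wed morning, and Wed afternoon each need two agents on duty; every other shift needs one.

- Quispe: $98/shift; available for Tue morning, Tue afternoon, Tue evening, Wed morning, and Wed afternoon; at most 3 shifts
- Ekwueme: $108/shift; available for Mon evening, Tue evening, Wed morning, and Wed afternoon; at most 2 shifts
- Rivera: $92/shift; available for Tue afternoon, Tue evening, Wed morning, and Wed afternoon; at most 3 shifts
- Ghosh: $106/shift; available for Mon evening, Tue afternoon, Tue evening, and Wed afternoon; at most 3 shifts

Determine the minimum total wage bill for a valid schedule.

$888

Tue morning can only be covered by Quispe, so that assignment is forced.
Picking the cheapest available agent for each shift independently would cost $866, but that ignores the shift limits.
An optimal schedule: Mon evening→Ghosh, Tue morning→Quispe, Tue afternoon→Rivera+Quispe, Tue evening→Ghosh, Wed morning→Rivera+Quispe, Wed afternoon→Rivera+Ghosh.
Total: 106 + 98 + 92 + 98 + 106 + 92 + 98 + 92 + 106 = $888.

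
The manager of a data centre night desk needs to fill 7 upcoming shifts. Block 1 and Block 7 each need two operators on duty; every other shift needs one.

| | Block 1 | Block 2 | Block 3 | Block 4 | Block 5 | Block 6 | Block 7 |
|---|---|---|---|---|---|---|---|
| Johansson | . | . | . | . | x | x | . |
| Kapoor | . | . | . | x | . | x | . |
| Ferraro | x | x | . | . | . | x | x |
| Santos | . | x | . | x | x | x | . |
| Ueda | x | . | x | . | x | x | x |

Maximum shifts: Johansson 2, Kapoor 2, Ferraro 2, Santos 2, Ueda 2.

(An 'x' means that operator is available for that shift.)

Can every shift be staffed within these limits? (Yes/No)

No

Total capacity is 10 and 9 slots are needed, so capacity alone doesn't rule it out.
Shifts {Block 1, Block 3, Block 7} need 5 worker-slots in total, but the operators available for any of those shifts (Ferraro and Ueda) can supply at most 4 among them. So no valid schedule exists.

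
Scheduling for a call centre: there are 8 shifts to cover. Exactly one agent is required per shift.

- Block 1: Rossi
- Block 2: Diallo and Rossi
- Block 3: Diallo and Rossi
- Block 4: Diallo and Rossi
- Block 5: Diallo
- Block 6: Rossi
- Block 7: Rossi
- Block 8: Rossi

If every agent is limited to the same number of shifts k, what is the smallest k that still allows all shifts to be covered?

With 2 agents and 8 worker-slots to fill, someone must work at least ⌈8/2⌉ = 4 shifts, so k ≥ 4.
k = 4 works: Block 1→Rossi, Block 2→Diallo, Block 3→Diallo, Block 4→Diallo, Block 5→Diallo, Block 6→Rossi, Block 7→Rossi, Block 8→Rossi.
Loads: Diallo 4, Rossi 4 — all ≤ 4.

4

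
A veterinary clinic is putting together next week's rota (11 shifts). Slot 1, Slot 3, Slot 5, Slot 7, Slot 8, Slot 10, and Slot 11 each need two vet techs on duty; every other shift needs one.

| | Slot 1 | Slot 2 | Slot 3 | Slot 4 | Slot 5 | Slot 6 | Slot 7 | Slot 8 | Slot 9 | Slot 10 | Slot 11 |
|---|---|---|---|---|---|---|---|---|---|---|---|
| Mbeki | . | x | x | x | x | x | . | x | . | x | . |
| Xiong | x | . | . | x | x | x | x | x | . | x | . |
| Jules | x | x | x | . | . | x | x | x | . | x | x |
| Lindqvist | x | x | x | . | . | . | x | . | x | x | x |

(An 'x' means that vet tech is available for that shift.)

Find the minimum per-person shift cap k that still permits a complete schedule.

5

With 4 vet techs and 18 worker-slots to fill, someone must work at least ⌈18/4⌉ = 5 shifts, so k ≥ 5.
k = 5 works: Slot 1→Xiong+Jules, Slot 2→Mbeki, Slot 3→Mbeki+Jules, Slot 4→Mbeki, Slot 5→Mbeki+Xiong, Slot 6→Mbeki, Slot 7→Xiong+Jules, Slot 8→Xiong+Jules, Slot 9→Lindqvist, Slot 10→Xiong+Lindqvist, Slot 11→Jules+Lindqvist.
Loads: Mbeki 5, Xiong 5, Jules 5, Lindqvist 3 — all ≤ 5.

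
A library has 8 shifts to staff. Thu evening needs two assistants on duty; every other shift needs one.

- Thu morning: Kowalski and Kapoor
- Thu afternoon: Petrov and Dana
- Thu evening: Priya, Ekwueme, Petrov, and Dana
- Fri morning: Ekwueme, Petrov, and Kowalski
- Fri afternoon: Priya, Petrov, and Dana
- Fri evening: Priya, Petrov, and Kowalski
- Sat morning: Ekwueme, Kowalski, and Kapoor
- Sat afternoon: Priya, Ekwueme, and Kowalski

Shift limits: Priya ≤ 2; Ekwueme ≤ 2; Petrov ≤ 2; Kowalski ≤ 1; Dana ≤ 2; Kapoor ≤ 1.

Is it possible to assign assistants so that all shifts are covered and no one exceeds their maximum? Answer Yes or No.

One valid schedule: Thu morning→Kowalski, Thu afternoon→Petrov, Thu evening→Petrov+Dana, Fri morning→Ekwueme, Fri afternoon→Priya, Fri evening→Priya, Sat morning→Kapoor, Sat afternoon→Ekwueme.
Loads: Priya 2/2, Ekwueme 2/2, Petrov 2/2, Kowalski 1/1, Dana 1/2, Kapoor 1/1 — all within limits.

Yes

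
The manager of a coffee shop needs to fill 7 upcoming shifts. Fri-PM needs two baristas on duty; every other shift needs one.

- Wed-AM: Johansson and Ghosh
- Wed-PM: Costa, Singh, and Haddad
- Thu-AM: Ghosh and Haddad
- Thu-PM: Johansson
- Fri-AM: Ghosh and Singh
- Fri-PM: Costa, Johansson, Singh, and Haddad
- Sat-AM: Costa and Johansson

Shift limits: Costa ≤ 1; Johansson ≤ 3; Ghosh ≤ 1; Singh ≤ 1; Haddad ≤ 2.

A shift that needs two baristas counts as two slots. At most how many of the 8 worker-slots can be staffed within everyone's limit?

8

Total capacity across all baristas is 1+3+1+1+2 = 8, and 8 slots are needed, so at most 8 can be filled.
An assignment achieving 8: Wed-AM→Johansson, Wed-PM→Haddad, Thu-AM→Ghosh, Thu-PM→Johansson, Fri-AM→Singh, Fri-PM→Johansson+Haddad, Sat-AM→Costa.
Loads: Costa 1/1, Johansson 3/3, Ghosh 1/1, Singh 1/1, Haddad 2/2.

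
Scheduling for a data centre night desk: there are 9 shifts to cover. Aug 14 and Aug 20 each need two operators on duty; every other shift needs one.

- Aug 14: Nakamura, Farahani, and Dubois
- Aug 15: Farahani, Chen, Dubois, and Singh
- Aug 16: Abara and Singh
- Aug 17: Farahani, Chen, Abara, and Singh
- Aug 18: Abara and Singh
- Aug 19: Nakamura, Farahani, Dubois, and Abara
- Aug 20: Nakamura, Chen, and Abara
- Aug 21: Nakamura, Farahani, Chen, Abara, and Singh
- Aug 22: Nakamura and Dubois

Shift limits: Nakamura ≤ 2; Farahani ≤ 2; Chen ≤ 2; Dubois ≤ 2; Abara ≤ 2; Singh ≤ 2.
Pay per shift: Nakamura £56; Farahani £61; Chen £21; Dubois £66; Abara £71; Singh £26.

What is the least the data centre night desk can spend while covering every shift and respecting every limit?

£531

Picking the cheapest available operator for each shift independently would cost £421, but that ignores the shift limits.
An optimal schedule: Aug 14→Nakamura+Farahani, Aug 15→Dubois, Aug 16→Singh, Aug 17→Chen, Aug 18→Singh, Aug 19→Dubois, Aug 20→Chen+Abara, Aug 21→Farahani, Aug 22→Nakamura.
Total: 56 + 61 + 66 + 26 + 21 + 26 + 66 + 21 + 71 + 61 + 56 = £531.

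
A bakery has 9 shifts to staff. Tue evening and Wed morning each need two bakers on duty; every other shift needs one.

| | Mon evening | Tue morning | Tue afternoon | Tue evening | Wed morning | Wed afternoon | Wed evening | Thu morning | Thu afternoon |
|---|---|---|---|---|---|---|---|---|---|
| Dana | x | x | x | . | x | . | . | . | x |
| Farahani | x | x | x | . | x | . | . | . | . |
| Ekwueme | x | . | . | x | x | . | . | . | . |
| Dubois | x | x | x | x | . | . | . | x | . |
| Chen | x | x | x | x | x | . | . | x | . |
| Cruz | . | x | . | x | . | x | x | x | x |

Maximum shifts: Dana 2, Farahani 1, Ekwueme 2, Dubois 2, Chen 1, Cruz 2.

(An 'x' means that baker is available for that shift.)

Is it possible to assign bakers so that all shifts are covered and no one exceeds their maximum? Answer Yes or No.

No

Total capacity is 2+1+2+2+1+2 = 10 but 11 worker-slots are needed — infeasible.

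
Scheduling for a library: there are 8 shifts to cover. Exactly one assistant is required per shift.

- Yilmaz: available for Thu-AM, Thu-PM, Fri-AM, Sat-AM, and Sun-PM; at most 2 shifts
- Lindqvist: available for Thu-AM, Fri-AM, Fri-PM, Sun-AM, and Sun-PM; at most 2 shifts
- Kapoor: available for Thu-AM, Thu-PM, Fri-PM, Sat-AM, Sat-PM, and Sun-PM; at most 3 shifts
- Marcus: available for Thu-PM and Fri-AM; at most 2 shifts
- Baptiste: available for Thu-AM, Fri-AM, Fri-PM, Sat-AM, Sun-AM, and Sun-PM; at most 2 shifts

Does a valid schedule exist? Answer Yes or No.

Sat-PM can only be covered by Kapoor, so that assignment is forced.
One valid schedule: Thu-AM→Kapoor, Thu-PM→Yilmaz, Fri-AM→Marcus, Fri-PM→Lindqvist, Sat-AM→Yilmaz, Sat-PM→Kapoor, Sun-AM→Lindqvist, Sun-PM→Kapoor.
Loads: Yilmaz 2/2, Lindqvist 2/2, Kapoor 3/3, Marcus 1/2, Baptiste 0/2 — all within limits.

Yes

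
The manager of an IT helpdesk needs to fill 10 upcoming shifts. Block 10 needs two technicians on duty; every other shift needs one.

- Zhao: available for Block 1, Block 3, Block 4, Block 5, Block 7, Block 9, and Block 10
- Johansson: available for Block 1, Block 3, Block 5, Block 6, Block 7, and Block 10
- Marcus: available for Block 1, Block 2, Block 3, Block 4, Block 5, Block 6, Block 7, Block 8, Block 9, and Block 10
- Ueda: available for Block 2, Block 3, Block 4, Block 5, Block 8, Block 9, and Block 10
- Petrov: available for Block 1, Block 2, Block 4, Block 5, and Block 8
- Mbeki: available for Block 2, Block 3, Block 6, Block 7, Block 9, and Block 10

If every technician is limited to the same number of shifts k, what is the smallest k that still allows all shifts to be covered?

2

With 6 technicians and 11 worker-slots to fill, someone must work at least ⌈11/6⌉ = 2 shifts, so k ≥ 2.
k = 2 works: Block 1→Zhao, Block 2→Marcus, Block 3→Mbeki, Block 4→Zhao, Block 5→Petrov, Block 6→Johansson, Block 7→Johansson, Block 8→Marcus, Block 9→Ueda, Block 10→Ueda+Mbeki.
Loads: Zhao 2, Johansson 2, Marcus 2, Ueda 2, Petrov 1, Mbeki 2 — all ≤ 2.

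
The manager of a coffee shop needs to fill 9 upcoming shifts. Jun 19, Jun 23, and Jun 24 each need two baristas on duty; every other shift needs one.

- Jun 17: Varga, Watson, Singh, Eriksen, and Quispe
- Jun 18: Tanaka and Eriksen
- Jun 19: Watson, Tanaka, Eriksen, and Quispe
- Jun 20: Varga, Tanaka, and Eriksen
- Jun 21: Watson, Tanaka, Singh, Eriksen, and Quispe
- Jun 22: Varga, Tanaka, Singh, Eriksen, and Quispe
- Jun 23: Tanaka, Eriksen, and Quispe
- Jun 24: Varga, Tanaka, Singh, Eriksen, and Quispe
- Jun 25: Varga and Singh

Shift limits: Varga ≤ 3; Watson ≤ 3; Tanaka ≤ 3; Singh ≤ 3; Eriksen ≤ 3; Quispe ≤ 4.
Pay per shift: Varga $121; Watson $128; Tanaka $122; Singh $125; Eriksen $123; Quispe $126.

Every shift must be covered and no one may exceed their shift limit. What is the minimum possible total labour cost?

Picking the cheapest available barista for each shift independently would cost $1461, but that ignores the shift limits.
An optimal schedule: Jun 17→Varga, Jun 18→Tanaka, Jun 19→Tanaka+Eriksen, Jun 20→Varga, Jun 21→Singh, Jun 22→Singh, Jun 23→Tanaka+Eriksen, Jun 24→Eriksen+Singh, Jun 25→Varga.
Total: 121 + 122 + 122 + 123 + 121 + 125 + 125 + 122 + 123 + 123 + 125 + 121 = $1473.

$1473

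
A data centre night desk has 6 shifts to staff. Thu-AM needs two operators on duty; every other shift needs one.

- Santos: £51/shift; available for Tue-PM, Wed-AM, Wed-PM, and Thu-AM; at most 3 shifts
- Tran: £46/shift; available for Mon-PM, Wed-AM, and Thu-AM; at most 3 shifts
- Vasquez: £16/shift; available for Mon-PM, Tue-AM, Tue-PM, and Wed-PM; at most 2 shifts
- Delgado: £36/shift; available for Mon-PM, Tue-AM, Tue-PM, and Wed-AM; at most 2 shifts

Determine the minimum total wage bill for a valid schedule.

£247

Thu-AM can only be covered by Santos and Tran, so that assignment is forced.
Picking the cheapest available operator for each shift independently would cost £197, but that ignores the shift limits.
An optimal schedule: Mon-PM→Delgado, Tue-AM→Vasquez, Tue-PM→Delgado, Wed-AM→Tran, Wed-PM→Vasquez, Thu-AM→Tran+Santos.
Total: 36 + 16 + 36 + 46 + 16 + 46 + 51 = £247.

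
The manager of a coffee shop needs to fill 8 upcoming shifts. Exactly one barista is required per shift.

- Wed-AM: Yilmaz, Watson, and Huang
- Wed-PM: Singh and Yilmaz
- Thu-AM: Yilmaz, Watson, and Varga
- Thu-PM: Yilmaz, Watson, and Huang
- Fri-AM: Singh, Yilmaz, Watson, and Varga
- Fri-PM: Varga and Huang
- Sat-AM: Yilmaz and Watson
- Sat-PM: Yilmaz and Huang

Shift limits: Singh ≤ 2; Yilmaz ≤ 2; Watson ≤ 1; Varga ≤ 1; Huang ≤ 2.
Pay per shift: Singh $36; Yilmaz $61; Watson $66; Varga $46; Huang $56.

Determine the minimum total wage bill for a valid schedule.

$418

Picking the cheapest available barista for each shift independently would cost $393, but that ignores the shift limits.
An optimal schedule: Wed-AM→Huang, Wed-PM→Singh, Thu-AM→Watson, Thu-PM→Huang, Fri-AM→Singh, Fri-PM→Varga, Sat-AM→Yilmaz, Sat-PM→Yilmaz.
Total: 56 + 36 + 66 + 56 + 36 + 46 + 61 + 61 = $418.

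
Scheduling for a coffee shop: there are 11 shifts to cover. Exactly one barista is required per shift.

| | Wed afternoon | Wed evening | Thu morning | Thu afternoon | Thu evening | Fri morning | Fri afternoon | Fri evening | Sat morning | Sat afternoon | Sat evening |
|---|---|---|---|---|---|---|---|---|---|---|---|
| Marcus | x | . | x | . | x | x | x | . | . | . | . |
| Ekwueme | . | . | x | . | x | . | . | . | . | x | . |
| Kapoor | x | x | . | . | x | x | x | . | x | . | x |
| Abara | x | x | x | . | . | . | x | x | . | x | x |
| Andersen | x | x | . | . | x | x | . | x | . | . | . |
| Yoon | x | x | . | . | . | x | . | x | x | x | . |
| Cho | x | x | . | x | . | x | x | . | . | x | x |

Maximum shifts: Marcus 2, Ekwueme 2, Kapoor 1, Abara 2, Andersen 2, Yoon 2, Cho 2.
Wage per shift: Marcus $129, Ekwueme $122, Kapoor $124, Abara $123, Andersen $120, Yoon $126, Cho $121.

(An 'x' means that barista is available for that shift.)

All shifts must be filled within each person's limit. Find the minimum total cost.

Thu afternoon can only be covered by Cho, so that assignment is forced.
Picking the cheapest available barista for each shift independently would cost $1330, but that ignores the shift limits.
An optimal schedule: Wed afternoon→Yoon, Wed evening→Abara, Thu morning→Ekwueme, Thu afternoon→Cho, Thu evening→Andersen, Fri morning→Yoon, Fri afternoon→Abara, Fri evening→Andersen, Sat morning→Kapoor, Sat afternoon→Ekwueme, Sat evening→Cho.
Total: 126 + 123 + 122 + 121 + 120 + 126 + 123 + 120 + 124 + 122 + 121 = $1348.

$1348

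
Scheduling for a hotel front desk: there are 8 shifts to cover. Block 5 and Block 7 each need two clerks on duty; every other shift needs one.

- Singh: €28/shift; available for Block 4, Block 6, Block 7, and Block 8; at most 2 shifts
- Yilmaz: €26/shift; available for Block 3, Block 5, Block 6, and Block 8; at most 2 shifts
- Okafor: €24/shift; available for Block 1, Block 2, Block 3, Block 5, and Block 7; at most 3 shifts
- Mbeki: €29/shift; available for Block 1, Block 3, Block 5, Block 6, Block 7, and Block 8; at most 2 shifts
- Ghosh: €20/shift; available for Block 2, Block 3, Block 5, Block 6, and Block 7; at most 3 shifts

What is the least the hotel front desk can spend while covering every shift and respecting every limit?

Block 4 can only be covered by Singh, so that assignment is forced.
Picking the cheapest available clerk for each shift independently would cost €226, but that ignores the shift limits.
An optimal schedule: Block 1→Okafor, Block 2→Ghosh, Block 3→Ghosh, Block 4→Singh, Block 5→Okafor+Yilmaz, Block 6→Ghosh, Block 7→Okafor+Singh, Block 8→Yilmaz.
Total: 24 + 20 + 20 + 28 + 24 + 26 + 20 + 24 + 28 + 26 = €240.

€240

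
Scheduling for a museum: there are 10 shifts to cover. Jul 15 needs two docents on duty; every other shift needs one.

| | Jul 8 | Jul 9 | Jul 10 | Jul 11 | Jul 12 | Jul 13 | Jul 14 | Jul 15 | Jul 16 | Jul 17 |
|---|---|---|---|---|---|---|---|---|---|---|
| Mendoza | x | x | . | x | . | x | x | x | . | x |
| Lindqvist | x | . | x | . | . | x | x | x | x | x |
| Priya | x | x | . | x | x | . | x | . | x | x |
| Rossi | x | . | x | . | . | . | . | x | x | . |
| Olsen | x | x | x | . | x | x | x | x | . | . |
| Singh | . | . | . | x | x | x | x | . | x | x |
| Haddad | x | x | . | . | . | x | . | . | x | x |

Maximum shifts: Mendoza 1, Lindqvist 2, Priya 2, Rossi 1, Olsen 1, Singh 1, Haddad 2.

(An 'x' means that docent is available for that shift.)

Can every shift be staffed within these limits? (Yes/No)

Total capacity is 1+2+2+1+1+1+2 = 10 but 11 worker-slots are needed — infeasible.

No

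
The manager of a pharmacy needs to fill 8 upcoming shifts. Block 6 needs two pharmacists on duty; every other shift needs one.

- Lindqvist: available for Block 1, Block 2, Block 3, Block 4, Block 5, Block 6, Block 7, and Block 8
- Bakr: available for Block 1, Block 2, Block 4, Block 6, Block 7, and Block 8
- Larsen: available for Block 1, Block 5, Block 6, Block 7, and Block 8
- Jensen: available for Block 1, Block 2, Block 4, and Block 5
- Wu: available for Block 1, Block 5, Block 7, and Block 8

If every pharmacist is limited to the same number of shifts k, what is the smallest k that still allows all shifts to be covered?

2

With 5 pharmacists and 9 worker-slots to fill, someone must work at least ⌈9/5⌉ = 2 shifts, so k ≥ 2.
k = 2 works: Block 1→Jensen, Block 2→Lindqvist, Block 3→Lindqvist, Block 4→Bakr, Block 5→Larsen, Block 6→Bakr+Larsen, Block 7→Wu, Block 8→Wu.
Loads: Lindqvist 2, Bakr 2, Larsen 2, Jensen 1, Wu 2 — all ≤ 2.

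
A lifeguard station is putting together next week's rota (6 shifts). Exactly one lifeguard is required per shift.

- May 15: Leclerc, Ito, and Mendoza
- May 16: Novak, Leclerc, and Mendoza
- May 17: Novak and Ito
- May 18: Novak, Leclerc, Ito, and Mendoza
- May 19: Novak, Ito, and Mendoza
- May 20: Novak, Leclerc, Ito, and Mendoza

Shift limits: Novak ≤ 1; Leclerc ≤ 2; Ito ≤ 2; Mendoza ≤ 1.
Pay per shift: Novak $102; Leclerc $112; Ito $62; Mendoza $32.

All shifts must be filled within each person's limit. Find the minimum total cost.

$482

Picking the cheapest available lifeguard for each shift independently would cost $222, but that ignores the shift limits.
An optimal schedule: May 15→Leclerc, May 16→Leclerc, May 17→Novak, May 18→Ito, May 19→Ito, May 20→Mendoza.
Total: 112 + 112 + 102 + 62 + 62 + 32 = $482.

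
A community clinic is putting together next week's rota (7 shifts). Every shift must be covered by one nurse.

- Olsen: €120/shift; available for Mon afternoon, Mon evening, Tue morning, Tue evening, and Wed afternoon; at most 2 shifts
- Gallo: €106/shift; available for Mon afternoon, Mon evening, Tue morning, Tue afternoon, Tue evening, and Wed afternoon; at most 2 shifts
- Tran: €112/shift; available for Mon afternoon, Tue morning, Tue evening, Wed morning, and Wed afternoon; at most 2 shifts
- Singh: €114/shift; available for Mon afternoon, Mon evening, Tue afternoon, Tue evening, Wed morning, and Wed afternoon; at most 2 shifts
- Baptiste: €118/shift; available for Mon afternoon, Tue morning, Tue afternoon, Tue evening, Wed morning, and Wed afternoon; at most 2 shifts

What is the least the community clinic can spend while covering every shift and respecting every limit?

Picking the cheapest available nurse for each shift independently would cost €748, but that ignores the shift limits.
An optimal schedule: Mon afternoon→Singh, Mon evening→Gallo, Tue morning→Tran, Tue afternoon→Gallo, Tue evening→Singh, Wed morning→Tran, Wed afternoon→Baptiste.
Total: 114 + 106 + 112 + 106 + 114 + 112 + 118 = €782.

€782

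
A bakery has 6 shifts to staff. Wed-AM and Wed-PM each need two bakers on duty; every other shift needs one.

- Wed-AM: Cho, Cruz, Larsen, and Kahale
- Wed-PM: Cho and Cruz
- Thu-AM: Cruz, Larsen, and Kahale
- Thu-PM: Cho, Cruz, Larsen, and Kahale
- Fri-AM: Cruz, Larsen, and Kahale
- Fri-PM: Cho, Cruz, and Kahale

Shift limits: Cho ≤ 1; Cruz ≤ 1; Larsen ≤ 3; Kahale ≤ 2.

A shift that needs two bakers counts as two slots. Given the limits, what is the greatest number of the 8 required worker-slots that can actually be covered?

7

Total capacity across all bakers is 1+1+3+2 = 7, and 8 slots are needed, so at most 7 can be filled.
An assignment achieving 7: Wed-AM→Larsen+Kahale, Wed-PM→Cho+Cruz, Thu-AM→Larsen, Fri-AM→Larsen, Fri-PM→Kahale.
Loads: Cho 1/1, Cruz 1/1, Larsen 3/3, Kahale 2/2.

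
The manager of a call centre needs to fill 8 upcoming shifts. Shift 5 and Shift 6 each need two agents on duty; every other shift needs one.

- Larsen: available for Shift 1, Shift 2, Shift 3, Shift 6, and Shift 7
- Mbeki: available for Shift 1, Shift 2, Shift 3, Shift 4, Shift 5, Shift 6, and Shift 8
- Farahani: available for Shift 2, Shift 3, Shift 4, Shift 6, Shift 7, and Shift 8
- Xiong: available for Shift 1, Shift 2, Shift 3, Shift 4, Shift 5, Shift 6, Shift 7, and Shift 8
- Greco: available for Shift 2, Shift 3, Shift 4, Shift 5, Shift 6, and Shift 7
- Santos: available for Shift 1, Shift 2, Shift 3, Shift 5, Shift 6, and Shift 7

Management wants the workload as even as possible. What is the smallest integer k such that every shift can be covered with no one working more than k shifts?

2

With 6 agents and 10 worker-slots to fill, someone must work at least ⌈10/6⌉ = 2 shifts, so k ≥ 2.
k = 2 works: Shift 1→Larsen, Shift 2→Farahani, Shift 3→Farahani, Shift 4→Mbeki, Shift 5→Xiong+Greco, Shift 6→Xiong+Greco, Shift 7→Larsen, Shift 8→Mbeki.
Loads: Larsen 2, Mbeki 2, Farahani 2, Xiong 2, Greco 2, Santos 0 — all ≤ 2.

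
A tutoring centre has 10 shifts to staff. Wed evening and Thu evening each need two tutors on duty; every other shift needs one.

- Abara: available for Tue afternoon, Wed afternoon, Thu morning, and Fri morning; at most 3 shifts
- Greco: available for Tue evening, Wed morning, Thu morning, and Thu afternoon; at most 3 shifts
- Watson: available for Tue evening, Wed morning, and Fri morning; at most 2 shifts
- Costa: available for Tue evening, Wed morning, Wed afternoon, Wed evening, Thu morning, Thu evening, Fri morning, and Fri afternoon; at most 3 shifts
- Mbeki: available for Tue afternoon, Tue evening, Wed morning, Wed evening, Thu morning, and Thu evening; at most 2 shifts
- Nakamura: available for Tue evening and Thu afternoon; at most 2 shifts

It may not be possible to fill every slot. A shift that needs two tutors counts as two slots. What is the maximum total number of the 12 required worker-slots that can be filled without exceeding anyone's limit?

Total capacity across all tutors is 3+3+2+3+2+2 = 15, and 12 slots are needed, so at most 12 can be filled.
An assignment achieving 12: Tue afternoon→Abara, Tue evening→Watson, Wed morning→Greco, Wed afternoon→Abara, Wed evening→Costa+Mbeki, Thu morning→Greco, Thu afternoon→Greco, Thu evening→Costa+Mbeki, Fri morning→Abara, Fri afternoon→Costa.
Loads: Abara 3/3, Greco 3/3, Watson 1/2, Costa 3/3, Mbeki 2/2, Nakamura 0/2.

12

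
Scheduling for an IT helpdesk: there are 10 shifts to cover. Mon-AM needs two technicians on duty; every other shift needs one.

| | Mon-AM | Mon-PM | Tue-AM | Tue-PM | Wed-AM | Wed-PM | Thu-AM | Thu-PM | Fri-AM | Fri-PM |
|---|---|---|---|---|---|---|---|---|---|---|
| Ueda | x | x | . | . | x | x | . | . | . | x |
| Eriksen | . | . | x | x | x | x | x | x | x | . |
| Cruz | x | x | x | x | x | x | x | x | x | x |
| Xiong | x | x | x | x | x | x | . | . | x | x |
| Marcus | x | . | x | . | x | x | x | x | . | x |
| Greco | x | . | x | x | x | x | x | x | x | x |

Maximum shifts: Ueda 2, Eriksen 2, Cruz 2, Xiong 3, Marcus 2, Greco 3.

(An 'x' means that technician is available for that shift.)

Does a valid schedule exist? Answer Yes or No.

Yes

One valid schedule: Mon-AM→Marcus+Greco, Mon-PM→Ueda, Tue-AM→Xiong, Tue-PM→Eriksen, Wed-AM→Xiong, Wed-PM→Xiong, Thu-AM→Eriksen, Thu-PM→Cruz, Fri-AM→Cruz, Fri-PM→Ueda.
Loads: Ueda 2/2, Eriksen 2/2, Cruz 2/2, Xiong 3/3, Marcus 1/2, Greco 1/3 — all within limits.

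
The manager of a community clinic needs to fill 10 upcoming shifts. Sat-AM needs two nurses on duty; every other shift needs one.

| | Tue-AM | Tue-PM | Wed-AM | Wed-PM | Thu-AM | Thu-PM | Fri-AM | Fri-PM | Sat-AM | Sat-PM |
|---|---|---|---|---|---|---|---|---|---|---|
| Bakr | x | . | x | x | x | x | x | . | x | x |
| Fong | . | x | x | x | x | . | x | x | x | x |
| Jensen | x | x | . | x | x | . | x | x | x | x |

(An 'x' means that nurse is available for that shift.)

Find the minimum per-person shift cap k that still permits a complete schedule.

With 3 nurses and 11 worker-slots to fill, someone must work at least ⌈11/3⌉ = 4 shifts, so k ≥ 4.
k = 4 works: Tue-AM→Bakr, Tue-PM→Fong, Wed-AM→Bakr, Wed-PM→Bakr, Thu-AM→Fong, Thu-PM→Bakr, Fri-AM→Jensen, Fri-PM→Fong, Sat-AM→Fong+Jensen, Sat-PM→Jensen.
Loads: Bakr 4, Fong 4, Jensen 3 — all ≤ 4.

4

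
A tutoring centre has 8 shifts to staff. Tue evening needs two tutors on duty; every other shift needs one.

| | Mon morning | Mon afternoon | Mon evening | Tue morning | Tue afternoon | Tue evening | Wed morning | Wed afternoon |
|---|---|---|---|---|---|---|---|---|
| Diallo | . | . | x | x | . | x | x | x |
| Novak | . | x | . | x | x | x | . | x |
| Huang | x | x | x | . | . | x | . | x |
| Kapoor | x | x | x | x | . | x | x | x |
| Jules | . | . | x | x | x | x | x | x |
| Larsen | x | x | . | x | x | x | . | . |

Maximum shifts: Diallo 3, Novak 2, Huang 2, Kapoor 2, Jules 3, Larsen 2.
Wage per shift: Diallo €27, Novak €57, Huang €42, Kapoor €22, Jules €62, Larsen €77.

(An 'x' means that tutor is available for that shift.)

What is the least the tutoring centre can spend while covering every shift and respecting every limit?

Picking the cheapest available tutor for each shift independently would cost €238, but that ignores the shift limits.
An optimal schedule: Mon morning→Kapoor, Mon afternoon→Huang, Mon evening→Diallo, Tue morning→Diallo, Tue afternoon→Novak, Tue evening→Huang+Novak, Wed morning→Kapoor, Wed afternoon→Diallo.
Total: 22 + 42 + 27 + 27 + 57 + 42 + 57 + 22 + 27 = €323.

€323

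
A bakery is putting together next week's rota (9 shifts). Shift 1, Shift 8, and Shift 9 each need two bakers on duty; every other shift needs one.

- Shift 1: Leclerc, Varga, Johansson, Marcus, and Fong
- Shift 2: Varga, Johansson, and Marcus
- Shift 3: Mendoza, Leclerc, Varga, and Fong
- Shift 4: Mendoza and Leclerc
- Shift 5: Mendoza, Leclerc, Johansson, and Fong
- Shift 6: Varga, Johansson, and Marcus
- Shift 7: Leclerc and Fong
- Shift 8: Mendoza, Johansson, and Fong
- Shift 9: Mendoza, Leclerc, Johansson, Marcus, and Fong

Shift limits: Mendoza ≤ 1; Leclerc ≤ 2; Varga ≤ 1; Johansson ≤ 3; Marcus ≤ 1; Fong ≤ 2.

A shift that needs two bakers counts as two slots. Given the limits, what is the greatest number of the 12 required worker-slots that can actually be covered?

Total capacity across all bakers is 1+2+1+3+1+2 = 10, and 12 slots are needed, so at most 10 can be filled.
An assignment achieving 10: Shift 1→Marcus+Fong, Shift 2→Varga, Shift 3→Leclerc, Shift 4→Mendoza, Shift 5→Johansson, Shift 6→Johansson, Shift 7→Leclerc, Shift 8→Johansson+Fong.
Loads: Mendoza 1/1, Leclerc 2/2, Varga 1/1, Johansson 3/3, Marcus 1/1, Fong 2/2.

10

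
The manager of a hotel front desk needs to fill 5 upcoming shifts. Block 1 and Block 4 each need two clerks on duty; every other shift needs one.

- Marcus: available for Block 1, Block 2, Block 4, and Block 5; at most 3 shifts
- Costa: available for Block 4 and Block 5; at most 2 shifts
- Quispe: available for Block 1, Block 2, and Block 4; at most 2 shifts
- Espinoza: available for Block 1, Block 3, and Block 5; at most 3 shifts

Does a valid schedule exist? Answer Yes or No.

Yes

Block 3 can only be covered by Espinoza, so that assignment is forced.
One valid schedule: Block 1→Marcus+Quispe, Block 2→Marcus, Block 3→Espinoza, Block 4→Marcus+Costa, Block 5→Costa.
Loads: Marcus 3/3, Costa 2/2, Quispe 1/2, Espinoza 1/3 — all within limits.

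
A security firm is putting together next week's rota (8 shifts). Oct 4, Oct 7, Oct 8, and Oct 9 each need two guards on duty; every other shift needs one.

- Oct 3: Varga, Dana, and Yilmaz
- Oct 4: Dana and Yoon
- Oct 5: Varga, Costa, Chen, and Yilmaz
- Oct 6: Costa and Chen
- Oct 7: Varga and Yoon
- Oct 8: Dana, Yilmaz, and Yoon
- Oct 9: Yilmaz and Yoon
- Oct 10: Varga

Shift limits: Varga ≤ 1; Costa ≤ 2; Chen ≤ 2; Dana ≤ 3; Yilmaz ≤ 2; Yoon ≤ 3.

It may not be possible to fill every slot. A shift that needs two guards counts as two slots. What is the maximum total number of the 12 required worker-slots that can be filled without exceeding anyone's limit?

Total capacity across all guards is 1+2+2+3+2+3 = 13, and 12 slots are needed, so at most 12 can be filled.
Shifts {Oct 7, Oct 10} need 3 slots but only Varga and Yoon are available for them, supplying at most 2 — so at least 1 slot must go unfilled.
An assignment achieving 11: Oct 3→Dana, Oct 4→Dana+Yoon, Oct 5→Costa, Oct 6→Costa, Oct 7→Yoon, Oct 8→Dana+Yilmaz, Oct 9→Yilmaz+Yoon, Oct 10→Varga.
Loads: Varga 1/1, Costa 2/2, Chen 0/2, Dana 3/3, Yilmaz 2/2, Yoon 3/3.

11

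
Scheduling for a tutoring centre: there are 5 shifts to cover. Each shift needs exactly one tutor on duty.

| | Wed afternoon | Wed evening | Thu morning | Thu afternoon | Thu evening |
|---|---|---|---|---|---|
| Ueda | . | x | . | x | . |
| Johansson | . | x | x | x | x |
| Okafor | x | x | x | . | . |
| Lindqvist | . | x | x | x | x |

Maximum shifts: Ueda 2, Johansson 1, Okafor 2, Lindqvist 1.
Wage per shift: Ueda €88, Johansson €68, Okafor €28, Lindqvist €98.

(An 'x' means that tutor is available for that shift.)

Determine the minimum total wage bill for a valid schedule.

€300

Wed afternoon can only be covered by Okafor, so that assignment is forced.
Picking the cheapest available tutor for each shift independently would cost €220, but that ignores the shift limits.
An optimal schedule: Wed afternoon→Okafor, Wed evening→Ueda, Thu morning→Okafor, Thu afternoon→Ueda, Thu evening→Johansson.
Total: 28 + 88 + 28 + 88 + 68 = €300.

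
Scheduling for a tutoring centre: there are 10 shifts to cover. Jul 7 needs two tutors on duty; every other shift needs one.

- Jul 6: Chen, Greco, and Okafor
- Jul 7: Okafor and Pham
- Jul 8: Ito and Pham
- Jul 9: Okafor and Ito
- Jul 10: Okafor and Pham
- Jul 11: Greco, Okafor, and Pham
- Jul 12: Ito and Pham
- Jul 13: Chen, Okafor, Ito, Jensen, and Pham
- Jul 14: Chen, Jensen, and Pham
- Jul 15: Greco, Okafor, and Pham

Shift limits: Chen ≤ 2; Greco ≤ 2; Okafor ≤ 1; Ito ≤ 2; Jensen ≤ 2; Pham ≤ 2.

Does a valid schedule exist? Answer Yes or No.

Total capacity is 11 and 11 slots are needed, so capacity alone doesn't rule it out.
Shifts {Jul 7, Jul 8, Jul 9, Jul 10, Jul 12} need 6 worker-slots in total, but the tutors available for any of those shifts (Okafor, Ito, and Pham) can supply at most 5 among them. So no valid schedule exists.

No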